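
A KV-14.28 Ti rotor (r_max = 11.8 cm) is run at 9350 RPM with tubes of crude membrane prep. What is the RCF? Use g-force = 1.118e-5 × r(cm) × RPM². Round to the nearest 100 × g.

11500 g

RCF = 1.118 × 10⁻⁵ × 11.8 × (9350)² = 1.118 × 10⁻⁵ × 11.8 × 87,422,500 ≈ 11,533.1 × g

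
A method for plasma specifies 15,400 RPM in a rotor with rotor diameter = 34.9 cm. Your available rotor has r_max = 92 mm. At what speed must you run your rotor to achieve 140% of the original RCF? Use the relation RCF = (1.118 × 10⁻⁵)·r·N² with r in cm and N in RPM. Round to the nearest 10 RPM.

Original rotor: r = 34.9 / 2 = 17.45 cm
RCF = 1.118 × 10⁻⁵ × r × N²
RCF_original = 1.118 × 10⁻⁵ × 17.45 × (15400)² = 1.118 × 10⁻⁵ × 17.45 × 237,160,000 ≈ 46,267.8 × g
Target RCF = 1.4 × 46,267.8 ≈ 64,774.9 × g
Your rotor: r = 92 mm = 9.2 cm
64,774.9 = 1.118 × 10⁻⁵ × 9.2 × N²
N² = 64,774.9 / (10.2856 × 10⁻⁵) = 629,762,970
N ≈ √629,762,970 ≈ 25,095.1

≈ 25100 RPM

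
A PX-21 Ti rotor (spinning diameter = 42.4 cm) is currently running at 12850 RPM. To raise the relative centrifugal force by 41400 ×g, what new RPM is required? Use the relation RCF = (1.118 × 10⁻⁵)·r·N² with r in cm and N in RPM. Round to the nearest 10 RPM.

r = 42.4 / 2 = 21.2 cm
Current RCF = 1.118 × 10⁻⁵ × 21.2 × (12850)² = 1.118 × 10⁻⁵ × 21.2 × 165,122,500 ≈ 39,136.7 × g
Target RCF = 39,136.7 + 41,400 = 80,536.7 × g
N² = 80,536.7 / (23.7016 × 10⁻⁵) = 339,794,360
N ≈ √339,794,360 ≈ 18,433.5

N₂ ≈ 18430 RPM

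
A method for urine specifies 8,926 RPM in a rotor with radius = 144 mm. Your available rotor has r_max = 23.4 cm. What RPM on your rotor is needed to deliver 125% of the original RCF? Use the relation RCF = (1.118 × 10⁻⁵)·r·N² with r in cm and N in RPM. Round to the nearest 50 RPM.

7850 RPM

Original rotor: r = 144 mm = 14.4 cm
RCF = 1.118 × 10⁻⁵ × r × N²
RCF_original = 1.118 × 10⁻⁵ × 14.4 × (8926)² = 1.118 × 10⁻⁵ × 14.4 × 79,673,476 ≈ 12,826.8 × g
Target RCF = 1.25 × 12,826.8 ≈ 16,033.5 × g
16,033.5 = 1.118 × 10⁻⁵ × 23.4 × N²
N² = 16,033.5 / (26.1612 × 10⁻⁵) = 61,287,326
N ≈ √61,287,326 ≈ 7,828.6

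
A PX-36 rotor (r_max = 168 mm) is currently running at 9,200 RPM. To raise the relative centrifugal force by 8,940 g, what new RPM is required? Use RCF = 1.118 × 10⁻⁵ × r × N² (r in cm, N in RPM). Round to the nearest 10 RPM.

r = 168 mm = 16.8 cm
Current RCF = 1.118 × 10⁻⁵ × 16.8 × (9200)² = 1.118 × 10⁻⁵ × 16.8 × 84,640,000 ≈ 15,897.4 × g
Target RCF = 15,897.4 + 8,940 = 24,837.4 × g
N² = 24,837.4 / (18.7824 × 10⁻⁵) = 132,237,627
N ≈ √132,237,627 ≈ 11,499.5

N₂ ≈ 11500 RPM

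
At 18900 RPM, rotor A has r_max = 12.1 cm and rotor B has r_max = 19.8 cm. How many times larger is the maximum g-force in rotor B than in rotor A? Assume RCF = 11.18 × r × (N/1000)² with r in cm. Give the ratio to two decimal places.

1.64

At fixed N, RCF ∝ r, so RCF_B/RCF_A = r_B/r_A = 19.8 / 12.1 = 1.6364.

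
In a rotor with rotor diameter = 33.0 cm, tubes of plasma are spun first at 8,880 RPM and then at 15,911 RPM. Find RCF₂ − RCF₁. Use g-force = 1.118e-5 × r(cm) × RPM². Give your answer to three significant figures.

r = 33.0 / 2 = 16.5 cm
RCF₁ = 1.118 × 10⁻⁵ × 16.5 × (8880)² = 1.118 × 10⁻⁵ × 16.5 × 78,854,400 ≈ 14,546.3 × g
RCF₂ = 1.118 × 10⁻⁵ × 16.5 × (15911)² = 1.118 × 10⁻⁵ × 16.5 × 253,159,921 ≈ 46,700.4 × g
Increase = 46,700.4 − 14,546.3 = 32,154.1

32200 x g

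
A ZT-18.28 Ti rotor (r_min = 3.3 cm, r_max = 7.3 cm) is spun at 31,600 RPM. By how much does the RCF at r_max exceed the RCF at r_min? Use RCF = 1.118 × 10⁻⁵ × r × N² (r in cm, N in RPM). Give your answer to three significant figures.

ΔRCF ≈ 44700 g

RCF_max = 1.118 × 10⁻⁵ × 7.3 × (31600)² = 1.118 × 10⁻⁵ × 7.3 × 998,560,000 ≈ 81,496.5 × g
RCF_min = 1.118 × 10⁻⁵ × 3.3 × (31600)² = 1.118 × 10⁻⁵ × 3.3 × 998,560,000 ≈ 36,840.9 × g
ΔRCF = 81,496.5 − 36,840.9 = 44,655.6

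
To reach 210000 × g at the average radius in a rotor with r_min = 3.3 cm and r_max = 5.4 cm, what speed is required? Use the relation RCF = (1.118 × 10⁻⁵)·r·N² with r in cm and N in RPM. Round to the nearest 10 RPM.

≈ 65710 RPM

r_avg = (3.3 + 5.4) / 2 = 4.35 cm
210,000 = 1.118 × 10⁻⁵ × 4.35 × N²
N² = 210,000 / (4.8633 × 10⁻⁵) = 4,318,055,641
N ≈ √4,318,055,641 ≈ 65,711.9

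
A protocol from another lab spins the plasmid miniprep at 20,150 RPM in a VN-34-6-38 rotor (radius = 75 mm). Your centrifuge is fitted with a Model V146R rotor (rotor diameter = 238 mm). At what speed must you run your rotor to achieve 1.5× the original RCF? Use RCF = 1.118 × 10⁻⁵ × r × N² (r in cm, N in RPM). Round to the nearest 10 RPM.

Original rotor: r = 75 mm = 7.5 cm
RCF = 1.118 × 10⁻⁵ × r × N²
RCF_original = 1.118 × 10⁻⁵ × 7.5 × (20150)² = 1.118 × 10⁻⁵ × 7.5 × 406,022,500 ≈ 34,045 × g
Target RCF = 1.5 × 34,045 ≈ 51,067.5 × g
Your rotor: r = 238 mm / 2 = 119 mm = 11.9 cm
51,067.5 = 1.118 × 10⁻⁵ × 11.9 × N²
N² = 51,067.5 / (13.3042 × 10⁻⁵) = 383,844,951
N ≈ √383,844,951 ≈ 19,592.0

19590 RPM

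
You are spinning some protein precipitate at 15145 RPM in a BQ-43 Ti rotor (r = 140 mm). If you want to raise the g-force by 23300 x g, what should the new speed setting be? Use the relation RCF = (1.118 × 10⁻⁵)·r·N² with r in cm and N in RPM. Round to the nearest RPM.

≈ 19448 RPM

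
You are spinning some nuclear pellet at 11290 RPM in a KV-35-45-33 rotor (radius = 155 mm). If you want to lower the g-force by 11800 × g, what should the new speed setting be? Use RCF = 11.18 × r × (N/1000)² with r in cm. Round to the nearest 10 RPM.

r = 155 mm = 15.5 cm
Current RCF = 11.18 × 15.5 × (11.29)² = 11.18 × 15.5 × 127.4641 ≈ 22,088.3 × g
Target RCF = 22,088.3 − 11,800 = 10,288.3 × g
(N/1000)² = 10,288.3 / 173.29 = 59.37042
N = 1000 × √59.37042 ≈ 7,705.2

7710 RPM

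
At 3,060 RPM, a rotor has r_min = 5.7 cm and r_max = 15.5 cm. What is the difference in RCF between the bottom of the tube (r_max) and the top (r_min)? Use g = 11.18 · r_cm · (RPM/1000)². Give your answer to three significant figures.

ΔRCF = 11.18 × (r_max − r_min) × (N/1000)² = 11.18 × 9.8 × 9.3636 ≈ 1,025.9

≈ 1030 ×g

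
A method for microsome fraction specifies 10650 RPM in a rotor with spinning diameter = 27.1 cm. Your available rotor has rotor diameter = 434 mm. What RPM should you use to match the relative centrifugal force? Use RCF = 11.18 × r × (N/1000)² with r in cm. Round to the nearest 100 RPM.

≈ 8400 RPM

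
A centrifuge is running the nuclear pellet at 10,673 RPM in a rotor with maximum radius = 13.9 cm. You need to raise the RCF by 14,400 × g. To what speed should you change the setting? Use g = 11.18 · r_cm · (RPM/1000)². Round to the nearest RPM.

Current RCF = 11.18 × 13.9 × (10.673)² = 11.18 × 13.9 × 113.912929 ≈ 17,702.3 × g
Target RCF = 17,702.3 + 14,400 = 32,102.3 × g
(N/1000)² = 32,102.3 / 155.402 = 206.5758
N = 1000 × √206.5758 ≈ 14,372.7

≈ 14373 RPM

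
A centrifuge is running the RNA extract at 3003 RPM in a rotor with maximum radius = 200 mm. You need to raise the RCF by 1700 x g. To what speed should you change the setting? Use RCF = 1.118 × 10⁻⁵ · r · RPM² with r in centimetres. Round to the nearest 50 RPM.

r = 200 mm = 20.0 cm
Current RCF = 1.118 × 10⁻⁵ × 20 × (3003)² = 1.118 × 10⁻⁵ × 20 × 9,018,009 ≈ 2,016.4 × g
Target RCF = 2,016.4 + 1,700 = 3,716.4 × g
N² = 3,716.4 / (22.36 × 10⁻⁵) = 16,620,751
N ≈ √16,620,751 ≈ 4,076.9

4100 RPM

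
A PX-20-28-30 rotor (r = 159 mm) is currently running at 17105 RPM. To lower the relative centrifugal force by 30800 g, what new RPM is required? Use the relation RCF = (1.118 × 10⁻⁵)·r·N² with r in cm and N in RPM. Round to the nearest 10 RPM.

N₂ ≈ 10920 RPM

r = 159 mm = 15.9 cm
Current RCF = 1.118 × 10⁻⁵ × 15.9 × (17105)² = 1.118 × 10⁻⁵ × 15.9 × 292,581,025 ≈ 52,009.8 × g
Target RCF = 52,009.8 − 30,800 = 21,209.8 × g
N² = 21,209.8 / (17.7762 × 10⁻⁵) = 119,315,714
N ≈ √119,315,714 ≈ 10,923.2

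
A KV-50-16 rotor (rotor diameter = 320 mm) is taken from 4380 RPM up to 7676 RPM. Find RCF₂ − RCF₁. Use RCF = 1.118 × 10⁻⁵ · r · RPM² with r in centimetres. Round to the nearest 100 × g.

7100 ×g

r = 320 mm / 2 = 160 mm = 16 cm
RCF₁ = 1.118 × 10⁻⁵ × 16 × (4380)² = 1.118 × 10⁻⁵ × 16 × 19,184,400 ≈ 3,431.7 × g
RCF₂ = 1.118 × 10⁻⁵ × 16 × (7676)² = 1.118 × 10⁻⁵ × 16 × 58,920,976 ≈ 10,539.8 × g
Increase = 10,539.8 − 3,431.7 = 7,108.1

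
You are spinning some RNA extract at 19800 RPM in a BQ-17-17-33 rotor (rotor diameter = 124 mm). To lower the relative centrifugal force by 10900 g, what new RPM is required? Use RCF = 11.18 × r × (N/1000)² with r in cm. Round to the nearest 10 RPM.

r = 124 mm / 2 = 62 mm = 6.2 cm
Current RCF = 11.18 × 6.2 × (19.8)² = 11.18 × 6.2 × 392.04 ≈ 27,174.6 × g
Target RCF = 27,174.6 − 10,900 = 16,274.6 × g
(N/1000)² = 16,274.6 / 69.316 = 234.7885
N = 1000 × √234.7885 ≈ 15,322.8

15320 RPM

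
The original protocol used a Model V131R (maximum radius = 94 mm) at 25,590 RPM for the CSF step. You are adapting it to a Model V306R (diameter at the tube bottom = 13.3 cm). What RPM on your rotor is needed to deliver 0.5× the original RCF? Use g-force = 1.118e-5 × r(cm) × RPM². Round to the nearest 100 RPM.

Original rotor: r = 94 mm = 9.4 cm
RCF_original = 1.118 × 10⁻⁵ × 9.4 × (25590)² = 1.118 × 10⁻⁵ × 9.4 × 654,848,100 ≈ 68,819.3 × g
Target RCF = 0.5 × 68,819.3 ≈ 34,409.7 × g
Your rotor: r = 13.3 / 2 = 6.65 cm
34,409.7 = 1.118 × 10⁻⁵ × 6.65 × N²
N² = 34,409.7 / (7.4347 × 10⁻⁵) = 462,825,669
N ≈ √462,825,669 ≈ 21,513.4

≈ 21500 RPM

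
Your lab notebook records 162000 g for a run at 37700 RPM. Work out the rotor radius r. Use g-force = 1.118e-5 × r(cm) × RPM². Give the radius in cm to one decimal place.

10.2 cm

RCF = 1.118 × 10⁻⁵ × r × N²
162000 = 1.118 × 10⁻⁵ × r × (37700)²
r = 162000 / (1.118 × 10⁻⁵ × 1,421,290,000) = 162000 / 15890.02 ≈ 10.195 cm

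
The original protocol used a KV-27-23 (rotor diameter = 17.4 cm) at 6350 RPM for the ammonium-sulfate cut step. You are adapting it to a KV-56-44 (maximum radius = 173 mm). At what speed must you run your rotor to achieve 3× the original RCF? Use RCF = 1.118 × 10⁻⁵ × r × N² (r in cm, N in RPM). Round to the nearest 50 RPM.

≈ 7800 RPM

Original rotor: r = 17.4 / 2 = 8.7 cm
RCF_original = 1.118 × 10⁻⁵ × 8.7 × (6350)² = 1.118 × 10⁻⁵ × 8.7 × 40,322,500 ≈ 3,922 × g
Target RCF = 3 × 3,922 ≈ 11,766 × g
Your rotor: r = 173 mm = 17.3 cm
11,766 = 1.118 × 10⁻⁵ × 17.3 × N²
N² = 11,766 / (19.3414 × 10⁻⁵) = 60,833,239
N ≈ √60,833,239 ≈ 7,799.6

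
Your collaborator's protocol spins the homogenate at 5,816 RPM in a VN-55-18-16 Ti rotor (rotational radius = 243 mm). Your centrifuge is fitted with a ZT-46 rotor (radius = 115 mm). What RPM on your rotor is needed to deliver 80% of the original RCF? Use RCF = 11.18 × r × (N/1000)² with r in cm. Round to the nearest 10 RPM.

7560 RPM

Original rotor: r = 243 mm = 24.3 cm
RCF_original = 11.18 × 24.3 × (5.816)² = 11.18 × 24.3 × 33.825856 ≈ 9,189.6 × g
Target RCF = 0.8 × 9,189.6 ≈ 7,351.7 × g
Your rotor: r = 115 mm = 11.5 cm
7,351.7 = 11.18 × 11.5 × (N/1000)²
(N/1000)² = 7,351.7 / 128.57 = 57.18052
N = 1000 × √57.18052 ≈ 7,561.8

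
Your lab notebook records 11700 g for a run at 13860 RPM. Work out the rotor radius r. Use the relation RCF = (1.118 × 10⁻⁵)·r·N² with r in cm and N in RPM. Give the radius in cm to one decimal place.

5.4 cm

11700 = 1.118 × 10⁻⁵ × r × (13860)²
r = 11700 / (1.118 × 10⁻⁵ × 192,099,600) = 11700 / 2147.674 ≈ 5.448 cm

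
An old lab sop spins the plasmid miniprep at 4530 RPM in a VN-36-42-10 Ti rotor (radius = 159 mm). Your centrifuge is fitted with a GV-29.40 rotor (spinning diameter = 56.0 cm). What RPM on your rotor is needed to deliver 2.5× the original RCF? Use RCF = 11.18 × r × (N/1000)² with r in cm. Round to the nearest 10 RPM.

Original rotor: r = 159 mm = 15.9 cm
RCF_original = 11.18 × 15.9 × (4.53)² = 11.18 × 15.9 × 20.5209 ≈ 3,647.8 × g
Target RCF = 2.5 × 3,647.8 ≈ 9,119.5 × g
Your rotor: r = 56.0 / 2 = 28 cm
9,119.5 = 11.18 × 28 × (N/1000)²
(N/1000)² = 9,119.5 / 313.04 = 29.13206
N = 1000 × √29.13206 ≈ 5,397.4

5400 RPM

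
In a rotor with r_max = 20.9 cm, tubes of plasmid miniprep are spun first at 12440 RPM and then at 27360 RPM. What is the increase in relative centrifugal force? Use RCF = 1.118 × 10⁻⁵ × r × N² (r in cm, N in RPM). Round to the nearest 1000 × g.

RCF₁ = 1.118 × 10⁻⁵ × 20.9 × (12440)² = 1.118 × 10⁻⁵ × 20.9 × 154,753,600 ≈ 36,160 × g
RCF₂ = 1.118 × 10⁻⁵ × 20.9 × (27360)² = 1.118 × 10⁻⁵ × 20.9 × 748,569,600 ≈ 174,912.3 × g
Increase = 174,912.3 − 36,160 = 138,752.3

≈ 139000 ×g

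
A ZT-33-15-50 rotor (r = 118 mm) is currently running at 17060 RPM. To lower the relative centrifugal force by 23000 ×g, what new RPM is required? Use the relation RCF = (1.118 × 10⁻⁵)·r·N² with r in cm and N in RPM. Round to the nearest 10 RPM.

≈ 10800 RPM

r = 118 mm = 11.8 cm
Current RCF = 1.118 × 10⁻⁵ × 11.8 × (17060)² = 1.118 × 10⁻⁵ × 11.8 × 291,043,600 ≈ 38,395.6 × g
Target RCF = 38,395.6 − 23,000 = 15,395.6 × g
N² = 15,395.6 / (13.1924 × 10⁻⁵) = 116,700,525
N ≈ √116,700,525 ≈ 10,802.8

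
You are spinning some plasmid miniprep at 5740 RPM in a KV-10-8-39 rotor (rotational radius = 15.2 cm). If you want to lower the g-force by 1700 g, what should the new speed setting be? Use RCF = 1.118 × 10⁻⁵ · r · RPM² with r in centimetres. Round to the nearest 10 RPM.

Current RCF = 1.118 × 10⁻⁵ × 15.2 × (5740)² = 1.118 × 10⁻⁵ × 15.2 × 32,947,600 ≈ 5,599 × g
Target RCF = 5,599 − 1,700 = 3,899 × g
N² = 3,899 / (16.9936 × 10⁻⁵) = 22,943,932
N ≈ √22,943,932 ≈ 4,790.0

N₂ ≈ 4790 RPM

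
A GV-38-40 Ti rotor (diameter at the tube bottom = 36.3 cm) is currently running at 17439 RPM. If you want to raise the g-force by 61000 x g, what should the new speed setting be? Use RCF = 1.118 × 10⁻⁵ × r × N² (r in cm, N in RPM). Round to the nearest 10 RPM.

24590 RPM

r = 36.3 / 2 = 18.15 cm
Current RCF = 1.118 × 10⁻⁵ × 18.15 × (17439)² = 1.118 × 10⁻⁵ × 18.15 × 304,118,721 ≈ 61,710.9 × g
Target RCF = 61,710.9 + 61,000 = 122,710.9 × g
N² = 122,710.9 / (20.2917 × 10⁻⁵) = 604,734,448
N ≈ √604,734,448 ≈ 24,591.3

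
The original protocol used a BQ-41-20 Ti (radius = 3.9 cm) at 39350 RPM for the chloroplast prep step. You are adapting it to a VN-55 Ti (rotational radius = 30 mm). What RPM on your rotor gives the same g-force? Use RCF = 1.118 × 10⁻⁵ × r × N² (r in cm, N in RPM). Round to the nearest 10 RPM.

≈ 44870 RPM

RCF_original = 1.118 × 10⁻⁵ × 3.9 × (39350)² = 1.118 × 10⁻⁵ × 3.9 × 1,548,422,500 ≈ 67,514.3 × g
Your rotor: r = 30 mm = 3.0 cm
67,514.3 = 1.118 × 10⁻⁵ × 3 × N²
N² = 67,514.3 / (3.354 × 10⁻⁵) = 2,012,948,718
N ≈ √2,012,948,718 ≈ 44,865.9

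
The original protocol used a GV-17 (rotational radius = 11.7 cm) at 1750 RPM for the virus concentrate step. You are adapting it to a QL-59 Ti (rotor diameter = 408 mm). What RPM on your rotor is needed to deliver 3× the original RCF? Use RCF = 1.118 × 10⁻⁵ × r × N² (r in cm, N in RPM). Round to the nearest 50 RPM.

RCF_original = 1.118 × 10⁻⁵ × 11.7 × (1750)² = 1.118 × 10⁻⁵ × 11.7 × 3,062,500 ≈ 400.6 × g
Target RCF = 3 × 400.6 ≈ 1,201.8 × g
Your rotor: r = 408 mm / 2 = 204 mm = 20.4 cm
1,201.8 = 1.118 × 10⁻⁵ × 20.4 × N²
N² = 1,201.8 / (22.8072 × 10⁻⁵) = 5,269,389
N ≈ √5,269,389 ≈ 2,295.5

2300 RPM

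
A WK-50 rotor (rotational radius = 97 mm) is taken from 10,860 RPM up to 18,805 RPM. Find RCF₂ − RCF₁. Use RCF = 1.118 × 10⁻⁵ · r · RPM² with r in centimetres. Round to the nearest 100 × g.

≈ 25600 ×g

r = 97 mm = 9.7 cm
RCF₁ = 1.118 × 10⁻⁵ × 9.7 × (10860)² = 1.118 × 10⁻⁵ × 9.7 × 117,939,600 ≈ 12,790.1 × g
RCF₂ = 1.118 × 10⁻⁵ × 9.7 × (18805)² = 1.118 × 10⁻⁵ × 9.7 × 353,628,025 ≈ 38,349.5 × g
Increase = 38,349.5 − 12,790.1 = 25,559.4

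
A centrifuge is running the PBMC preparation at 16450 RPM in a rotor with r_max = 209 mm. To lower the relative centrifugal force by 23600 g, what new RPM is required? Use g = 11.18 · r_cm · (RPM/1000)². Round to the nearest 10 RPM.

r = 209 mm = 20.9 cm
Current RCF = 11.18 × 20.9 × (16.45)² = 11.18 × 20.9 × 270.6025 ≈ 63,229.5 × g
Target RCF = 63,229.5 − 23,600 = 39,629.5 × g
(N/1000)² = 39,629.5 / 233.662 = 169.6018
N = 1000 × √169.6018 ≈ 13,023.1

13020 RPM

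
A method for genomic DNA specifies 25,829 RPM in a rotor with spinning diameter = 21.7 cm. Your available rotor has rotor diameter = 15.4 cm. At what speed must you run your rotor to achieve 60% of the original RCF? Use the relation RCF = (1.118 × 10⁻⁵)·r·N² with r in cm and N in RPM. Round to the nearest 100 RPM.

≈ 23700 RPM

Original rotor: r = 21.7 / 2 = 10.85 cm
RCF = 1.118 × 10⁻⁵ × r × N²
RCF_original = 1.118 × 10⁻⁵ × 10.85 × (25829)² = 1.118 × 10⁻⁵ × 10.85 × 667,137,241 ≈ 80,925.7 × g
Target RCF = 0.6 × 80,925.7 ≈ 48,555.4 × g
Your rotor: r = 15.4 / 2 = 7.7 cm
48,555.4 = 1.118 × 10⁻⁵ × 7.7 × N²
N² = 48,555.4 / (8.6086 × 10⁻⁵) = 564,033,641
N ≈ √564,033,641 ≈ 23,749.4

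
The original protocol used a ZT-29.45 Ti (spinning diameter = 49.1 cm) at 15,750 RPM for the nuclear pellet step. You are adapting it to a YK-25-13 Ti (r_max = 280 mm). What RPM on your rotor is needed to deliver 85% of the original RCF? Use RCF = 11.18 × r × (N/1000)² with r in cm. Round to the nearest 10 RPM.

≈ 13600 RPM

Original rotor: r = 49.1 / 2 = 24.55 cm
RCF_original = 11.18 × 24.55 × (15.75)² = 11.18 × 24.55 × 248.0625 ≈ 68,085.5 × g
Target RCF = 0.85 × 68,085.5 ≈ 57,872.7 × g
Your rotor: r = 280 mm = 28.0 cm
57,872.7 = 11.18 × 28 × (N/1000)²
(N/1000)² = 57,872.7 / 313.04 = 184.8732
N = 1000 × √184.8732 ≈ 13,596.8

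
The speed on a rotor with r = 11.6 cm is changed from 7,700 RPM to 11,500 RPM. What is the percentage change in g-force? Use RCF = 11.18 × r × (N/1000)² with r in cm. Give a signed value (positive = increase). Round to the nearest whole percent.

RCF ∝ N², so the ratio is (11500/7700)² = (1.493506)² = 2.2306.
Change = 2.2306 − 1 = +1.2306 → +123.1%.

+123%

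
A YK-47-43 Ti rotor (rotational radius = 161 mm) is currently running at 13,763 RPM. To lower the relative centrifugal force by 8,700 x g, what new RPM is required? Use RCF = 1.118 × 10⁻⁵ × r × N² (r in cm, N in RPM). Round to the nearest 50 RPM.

r = 161 mm = 16.1 cm
Current RCF = 1.118 × 10⁻⁵ × 16.1 × (13763)² = 1.118 × 10⁻⁵ × 16.1 × 189,420,169 ≈ 34,095.3 × g
Target RCF = 34,095.3 − 8,700 = 25,395.3 × g
N² = 25,395.3 / (17.9998 × 10⁻⁵) = 141,086,568
N ≈ √141,086,568 ≈ 11,878.0

≈ 11900 RPM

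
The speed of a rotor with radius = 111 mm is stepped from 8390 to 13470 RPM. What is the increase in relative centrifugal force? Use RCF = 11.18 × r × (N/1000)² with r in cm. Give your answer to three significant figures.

r = 111 mm = 11.1 cm
RCF₁ = 11.18 × 11.1 × (8.39)² = 11.18 × 11.1 × 70.3921 ≈ 8,735.5 × g
RCF₂ = 11.18 × 11.1 × (13.47)² = 11.18 × 11.1 × 181.4409 ≈ 22,516.5 × g
Increase = 22,516.5 − 8,735.5 = 13,781

≈ 13800 × g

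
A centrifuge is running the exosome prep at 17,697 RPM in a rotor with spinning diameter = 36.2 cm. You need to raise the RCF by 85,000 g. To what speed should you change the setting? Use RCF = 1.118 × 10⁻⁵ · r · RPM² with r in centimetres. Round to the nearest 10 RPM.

r = 36.2 / 2 = 18.1 cm
Current RCF = 1.118 × 10⁻⁵ × 18.1 × (17697)² = 1.118 × 10⁻⁵ × 18.1 × 313,183,809 ≈ 63,375.2 × g
Target RCF = 63,375.2 + 85,000 = 148,375.2 × g
N² = 148,375.2 / (20.2358 × 10⁻⁵) = 733,231,204
N ≈ √733,231,204 ≈ 27,078.2

N₂ ≈ 27080 RPM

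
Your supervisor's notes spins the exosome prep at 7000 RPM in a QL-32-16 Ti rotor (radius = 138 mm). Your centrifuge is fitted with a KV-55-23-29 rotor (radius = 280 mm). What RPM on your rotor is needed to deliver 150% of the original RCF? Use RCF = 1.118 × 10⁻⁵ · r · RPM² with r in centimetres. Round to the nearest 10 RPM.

Original rotor: r = 138 mm = 13.8 cm
RCF = 1.118 × 10⁻⁵ × r × N²
RCF_original = 1.118 × 10⁻⁵ × 13.8 × (7000)² = 1.118 × 10⁻⁵ × 13.8 × 49,000,000 ≈ 7,559.9 × g
Target RCF = 1.5 × 7,559.9 ≈ 11,339.8 × g
Your rotor: r = 280 mm = 28.0 cm
11,339.8 = 1.118 × 10⁻⁵ × 28 × N²
N² = 11,339.8 / (31.304 × 10⁻⁵) = 36,224,764
N ≈ √36,224,764 ≈ 6,018.7

6020 RPM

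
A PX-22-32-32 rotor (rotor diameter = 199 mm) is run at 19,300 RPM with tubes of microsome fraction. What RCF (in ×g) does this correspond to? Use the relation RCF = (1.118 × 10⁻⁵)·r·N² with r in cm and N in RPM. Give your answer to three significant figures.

r = 199 mm / 2 = 99.5 mm = 9.95 cm
RCF = 1.118 × 10⁻⁵ × r × N²
RCF = 1.118 × 10⁻⁵ × 9.95 × (19300)² = 1.118 × 10⁻⁵ × 9.95 × 372,490,000 ≈ 41,436.2 × g

≈ 41400 ×g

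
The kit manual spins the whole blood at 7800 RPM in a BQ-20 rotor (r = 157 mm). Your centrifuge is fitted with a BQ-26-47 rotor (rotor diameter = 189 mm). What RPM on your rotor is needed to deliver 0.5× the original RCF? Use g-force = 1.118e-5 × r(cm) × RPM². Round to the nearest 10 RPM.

≈ 7110 RPM

Original rotor: r = 157 mm = 15.7 cm
RCF_original = 1.118 × 10⁻⁵ × 15.7 × (7800)² = 1.118 × 10⁻⁵ × 15.7 × 60,840,000 ≈ 10,679 × g
Target RCF = 0.5 × 10,679 ≈ 5,339.5 × g
Your rotor: r = 189 mm / 2 = 94.5 mm = 9.45 cm
5,339.5 = 1.118 × 10⁻⁵ × 9.45 × N²
N² = 5,339.5 / (10.5651 × 10⁻⁵) = 50,539,039
N ≈ √50,539,039 ≈ 7,109.1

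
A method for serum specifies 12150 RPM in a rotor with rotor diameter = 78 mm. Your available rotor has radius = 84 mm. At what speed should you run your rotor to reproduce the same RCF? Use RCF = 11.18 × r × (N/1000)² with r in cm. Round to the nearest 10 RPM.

≈ 8280 RPM

Original rotor: r = 78 mm / 2 = 39 mm = 3.9 cm
RCF_original = 11.18 × 3.9 × (12.15)² = 11.18 × 3.9 × 147.6225 ≈ 6,436.6 × g
Your rotor: r = 84 mm = 8.4 cm
6,436.6 = 11.18 × 8.4 × (N/1000)²
(N/1000)² = 6,436.6 / 93.912 = 68.53863
N = 1000 × √68.53863 ≈ 8,278.8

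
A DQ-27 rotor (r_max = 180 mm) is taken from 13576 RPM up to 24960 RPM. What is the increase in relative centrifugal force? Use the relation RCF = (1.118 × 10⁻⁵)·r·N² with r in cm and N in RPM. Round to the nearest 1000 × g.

r = 180 mm = 18.0 cm
RCF₁ = 1.118 × 10⁻⁵ × 18 × (13576)² = 1.118 × 10⁻⁵ × 18 × 184,307,776 ≈ 37,090.1 × g
RCF₂ = 1.118 × 10⁻⁵ × 18 × (24960)² = 1.118 × 10⁻⁵ × 18 × 623,001,600 ≈ 125,372.8 × g
Increase = 125,372.8 − 37,090.1 = 88,282.7

≈ 88000 g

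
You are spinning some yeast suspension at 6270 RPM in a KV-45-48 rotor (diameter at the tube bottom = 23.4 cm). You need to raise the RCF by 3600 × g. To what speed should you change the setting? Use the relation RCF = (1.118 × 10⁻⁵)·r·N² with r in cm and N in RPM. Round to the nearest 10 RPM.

r = 23.4 / 2 = 11.7 cm
Current RCF = 1.118 × 10⁻⁵ × 11.7 × (6270)² = 1.118 × 10⁻⁵ × 11.7 × 39,312,900 ≈ 5,142.4 × g
Target RCF = 5,142.4 + 3,600 = 8,742.4 × g
N² = 8,742.4 / (13.0806 × 10⁻⁵) = 66,834,855
N ≈ √66,834,855 ≈ 8,175.3

≈ 8180 RPM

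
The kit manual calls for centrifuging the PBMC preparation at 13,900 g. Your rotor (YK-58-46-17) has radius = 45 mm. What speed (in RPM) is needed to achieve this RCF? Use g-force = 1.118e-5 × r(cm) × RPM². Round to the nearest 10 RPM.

r = 45 mm = 4.5 cm
RCF = 1.118 × 10⁻⁵ × r × N²
13,900 = 1.118 × 10⁻⁵ × 4.5 × N²
N² = 13,900 / (5.031 × 10⁻⁵) = 276,287,020
N ≈ √276,287,020 ≈ 16,621.9

N ≈ 16620 RPM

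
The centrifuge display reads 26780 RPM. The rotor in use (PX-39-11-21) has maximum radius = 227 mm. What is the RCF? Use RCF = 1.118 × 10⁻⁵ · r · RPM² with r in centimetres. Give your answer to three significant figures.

RCF ≈ 182000 x g

r = 227 mm = 22.7 cm
RCF = 1.118 × 10⁻⁵ × 22.7 × (26780)² = 1.118 × 10⁻⁵ × 22.7 × 717,168,400 ≈ 182,007.3 × g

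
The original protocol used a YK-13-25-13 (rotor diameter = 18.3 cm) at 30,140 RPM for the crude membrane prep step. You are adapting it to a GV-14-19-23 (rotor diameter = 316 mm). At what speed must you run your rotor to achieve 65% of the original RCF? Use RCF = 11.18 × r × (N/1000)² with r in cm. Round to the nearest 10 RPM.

Original rotor: r = 18.3 / 2 = 9.15 cm
RCF_original = 11.18 × 9.15 × (30.14)² = 11.18 × 9.15 × 908.4196 ≈ 92,928.6 × g
Target RCF = 0.65 × 92,928.6 ≈ 60,403.6 × g
Your rotor: r = 316 mm / 2 = 158 mm = 15.8 cm
60,403.6 = 11.18 × 15.8 × (N/1000)²
(N/1000)² = 60,403.6 / 176.644 = 341.951
N = 1000 × √341.951 ≈ 18,491.9

≈ 18490 RPM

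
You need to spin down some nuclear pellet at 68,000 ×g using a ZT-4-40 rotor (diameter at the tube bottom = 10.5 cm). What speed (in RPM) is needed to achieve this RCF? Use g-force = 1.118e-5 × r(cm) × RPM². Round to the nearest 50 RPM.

r = 10.5 / 2 = 5.25 cm
68,000 = 1.118 × 10⁻⁵ × 5.25 × N²
N² = 68,000 / (5.8695 × 10⁻⁵) = 1,158,531,391
N ≈ √1,158,531,391 ≈ 34,037.2

34050 RPM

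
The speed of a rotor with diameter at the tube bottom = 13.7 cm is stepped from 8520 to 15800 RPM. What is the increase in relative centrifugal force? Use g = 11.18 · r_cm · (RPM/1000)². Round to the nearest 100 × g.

r = 13.7 / 2 = 6.85 cm
RCF₁ = 11.18 × 6.85 × (8.52)² = 11.18 × 6.85 × 72.5904 ≈ 5,559.2 × g
RCF₂ = 11.18 × 6.85 × (15.8)² = 11.18 × 6.85 × 249.64 ≈ 19,118.2 × g
Increase = 19,118.2 − 5,559.2 = 13,559

13600 × g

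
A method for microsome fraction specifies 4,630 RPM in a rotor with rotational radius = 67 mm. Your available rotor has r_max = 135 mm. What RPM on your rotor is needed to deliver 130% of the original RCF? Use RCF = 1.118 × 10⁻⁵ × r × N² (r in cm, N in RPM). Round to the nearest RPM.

Original rotor: r = 67 mm = 6.7 cm
RCF = 1.118 × 10⁻⁵ × r × N²
RCF_original = 1.118 × 10⁻⁵ × 6.7 × (4630)² = 1.118 × 10⁻⁵ × 6.7 × 21,436,900 ≈ 1,605.8 × g
Target RCF = 1.3 × 1,605.8 ≈ 2,087.5 × g
Your rotor: r = 135 mm = 13.5 cm
2,087.5 = 1.118 × 10⁻⁵ × 13.5 × N²
N² = 2,087.5 / (15.093 × 10⁻⁵) = 13,830,915
N ≈ √13,830,915 ≈ 3,719.0

3719 RPM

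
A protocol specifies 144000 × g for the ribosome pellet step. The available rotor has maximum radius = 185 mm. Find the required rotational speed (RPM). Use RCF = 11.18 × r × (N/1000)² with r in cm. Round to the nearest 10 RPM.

N ≈ 26390 RPM

r = 185 mm = 18.5 cm
144,000 = 11.18 × 18.5 × (N/1000)²
(N/1000)² = 144,000 / 206.83 = 696.224
N = 1000 × √696.224 ≈ 26,386.1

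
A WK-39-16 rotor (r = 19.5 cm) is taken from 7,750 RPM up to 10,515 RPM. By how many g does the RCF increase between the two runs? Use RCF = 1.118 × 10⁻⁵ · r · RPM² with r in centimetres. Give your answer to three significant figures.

RCF₁ = 1.118 × 10⁻⁵ × 19.5 × (7750)² = 1.118 × 10⁻⁵ × 19.5 × 60,062,500 ≈ 13,094.2 × g
RCF₂ = 1.118 × 10⁻⁵ × 19.5 × (10515)² = 1.118 × 10⁻⁵ × 19.5 × 110,565,225 ≈ 24,104.3 × g
Increase = 24,104.3 − 13,094.2 = 11,010.1

11000 g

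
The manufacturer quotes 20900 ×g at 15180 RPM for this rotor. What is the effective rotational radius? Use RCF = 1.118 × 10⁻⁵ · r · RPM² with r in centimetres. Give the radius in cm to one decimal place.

20900 = 1.118 × 10⁻⁵ × r × (15180)²
r = 20900 / (1.118 × 10⁻⁵ × 230,432,400) = 20900 / 2576.234 ≈ 8.113 cm

r ≈ 8.1 cm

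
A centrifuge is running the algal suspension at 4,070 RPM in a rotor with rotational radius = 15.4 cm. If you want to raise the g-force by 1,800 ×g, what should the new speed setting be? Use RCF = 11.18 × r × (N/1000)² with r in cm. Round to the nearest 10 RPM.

5200 RPM

Current RCF = 11.18 × 15.4 × (4.07)² = 11.18 × 15.4 × 16.5649 ≈ 2,852 × g
Target RCF = 2,852 + 1,800 = 4,652 × g
(N/1000)² = 4,652 / 172.172 = 27.01949
N = 1000 × √27.01949 ≈ 5,198.0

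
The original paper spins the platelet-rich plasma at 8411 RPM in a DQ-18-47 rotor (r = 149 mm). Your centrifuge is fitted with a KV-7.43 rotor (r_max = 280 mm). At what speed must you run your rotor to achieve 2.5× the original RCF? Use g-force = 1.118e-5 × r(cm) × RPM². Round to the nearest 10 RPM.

Original rotor: r = 149 mm = 14.9 cm
RCF = 1.118 × 10⁻⁵ × r × N²
RCF_original = 1.118 × 10⁻⁵ × 14.9 × (8411)² = 1.118 × 10⁻⁵ × 14.9 × 70,744,921 ≈ 11,784.8 × g
Target RCF = 2.5 × 11,784.8 ≈ 29,462 × g
Your rotor: r = 280 mm = 28.0 cm
29,462 = 1.118 × 10⁻⁵ × 28 × N²
N² = 29,462 / (31.304 × 10⁻⁵) = 94,115,768
N ≈ √94,115,768 ≈ 9,701.3

≈ 9700 RPM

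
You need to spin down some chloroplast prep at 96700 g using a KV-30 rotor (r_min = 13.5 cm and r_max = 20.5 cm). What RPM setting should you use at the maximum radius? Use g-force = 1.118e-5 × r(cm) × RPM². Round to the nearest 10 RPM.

Use r_max = 20.5 cm.
RCF = 1.118 × 10⁻⁵ × r × N²
96,700 = 1.118 × 10⁻⁵ × 20.5 × N²
N² = 96,700 / (22.919 × 10⁻⁵) = 421,920,677
N ≈ √421,920,677 ≈ 20,540.7

≈ 20540 RPM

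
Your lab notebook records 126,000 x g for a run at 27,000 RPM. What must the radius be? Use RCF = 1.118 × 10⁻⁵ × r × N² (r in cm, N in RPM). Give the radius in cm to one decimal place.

126000 = 1.118 × 10⁻⁵ × r × (27000)²
r = 126000 / (1.118 × 10⁻⁵ × 729,000,000) = 126000 / 8150.22 ≈ 15.460 cm

r ≈ 15.5 cm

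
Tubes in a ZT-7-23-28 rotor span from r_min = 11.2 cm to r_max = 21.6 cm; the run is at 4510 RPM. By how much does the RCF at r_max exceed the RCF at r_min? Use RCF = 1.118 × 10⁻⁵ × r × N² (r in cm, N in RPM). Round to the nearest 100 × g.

2400 × g

RCF_max = 1.118 × 10⁻⁵ × 21.6 × (4510)² = 1.118 × 10⁻⁵ × 21.6 × 20,340,100 ≈ 4,911.9 × g
RCF_min = 1.118 × 10⁻⁵ × 11.2 × (4510)² = 1.118 × 10⁻⁵ × 11.2 × 20,340,100 ≈ 2,546.9 × g
ΔRCF = 4,911.9 − 2,546.9 = 2,365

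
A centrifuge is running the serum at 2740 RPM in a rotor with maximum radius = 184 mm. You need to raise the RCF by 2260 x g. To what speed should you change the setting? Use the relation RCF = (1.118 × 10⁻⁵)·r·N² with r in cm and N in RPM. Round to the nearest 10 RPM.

4300 RPM

r = 184 mm = 18.4 cm
Current RCF = 1.118 × 10⁻⁵ × 18.4 × (2740)² = 1.118 × 10⁻⁵ × 18.4 × 7,507,600 ≈ 1,544.4 × g
Target RCF = 1,544.4 + 2,260 = 3,804.4 × g
N² = 3,804.4 / (20.5712 × 10⁻⁵) = 18,493,817
N ≈ √18,493,817 ≈ 4,300.4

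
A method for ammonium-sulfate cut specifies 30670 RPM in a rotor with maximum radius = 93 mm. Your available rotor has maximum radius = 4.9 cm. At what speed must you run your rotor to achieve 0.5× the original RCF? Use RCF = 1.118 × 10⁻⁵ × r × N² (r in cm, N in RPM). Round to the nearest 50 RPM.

Original rotor: r = 93 mm = 9.3 cm
RCF_original = 1.118 × 10⁻⁵ × 9.3 × (30670)² = 1.118 × 10⁻⁵ × 9.3 × 940,648,900 ≈ 97,803 × g
Target RCF = 0.5 × 97,803 ≈ 48,901.5 × g
48,901.5 = 1.118 × 10⁻⁵ × 4.9 × N²
N² = 48,901.5 / (5.4782 × 10⁻⁵) = 892,656,347
N ≈ √892,656,347 ≈ 29,877.4

29900 RPM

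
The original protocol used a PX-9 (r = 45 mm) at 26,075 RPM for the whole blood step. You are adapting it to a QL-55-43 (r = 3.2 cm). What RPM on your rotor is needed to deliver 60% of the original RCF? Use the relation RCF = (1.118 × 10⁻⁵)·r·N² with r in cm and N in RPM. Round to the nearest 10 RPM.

≈ 23950 RPM

Original rotor: r = 45 mm = 4.5 cm
RCF = 1.118 × 10⁻⁵ × r × N²
RCF_original = 1.118 × 10⁻⁵ × 4.5 × (26075)² = 1.118 × 10⁻⁵ × 4.5 × 679,905,625 ≈ 34,206.1 × g
Target RCF = 0.6 × 34,206.1 ≈ 20,523.7 × g
20,523.7 = 1.118 × 10⁻⁵ × 3.2 × N²
N² = 20,523.7 / (3.5776 × 10⁻⁵) = 573,672,294
N ≈ √573,672,294 ≈ 23,951.5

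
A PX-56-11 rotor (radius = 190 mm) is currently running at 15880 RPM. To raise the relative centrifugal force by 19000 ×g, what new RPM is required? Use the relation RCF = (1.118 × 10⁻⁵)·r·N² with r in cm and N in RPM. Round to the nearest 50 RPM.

r = 190 mm = 19.0 cm
Current RCF = 1.118 × 10⁻⁵ × 19 × (15880)² = 1.118 × 10⁻⁵ × 19 × 252,174,400 ≈ 53,566.9 × g
Target RCF = 53,566.9 + 19,000 = 72,566.9 × g
N² = 72,566.9 / (21.242 × 10⁻⁵) = 341,619,904
N ≈ √341,619,904 ≈ 18,483.0

18500 RPM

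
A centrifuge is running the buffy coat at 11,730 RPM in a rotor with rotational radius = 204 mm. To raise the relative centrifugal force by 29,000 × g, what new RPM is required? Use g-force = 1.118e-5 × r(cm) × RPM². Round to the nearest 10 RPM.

≈ 16270 RPM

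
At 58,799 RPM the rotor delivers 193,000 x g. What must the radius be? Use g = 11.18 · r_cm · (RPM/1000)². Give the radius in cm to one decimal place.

RCF = 11.18 × r × (N/1000)²
193000 = 11.18 × r × (58.799)²
r = 193000 / (11.18 × 3457.322401) = 193000 / 38652.86 ≈ 4.993 cm

≈ 5.0 cm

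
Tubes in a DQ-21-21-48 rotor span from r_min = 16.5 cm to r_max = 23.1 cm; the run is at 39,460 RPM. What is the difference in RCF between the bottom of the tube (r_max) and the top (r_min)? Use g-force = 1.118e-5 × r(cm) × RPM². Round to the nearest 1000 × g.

≈ 115000 × g

ΔRCF = 1.118 × 10⁻⁵ × (r_max − r_min) × N² = 1.118 × 10⁻⁵ × 6.6 × 1,557,091,600 ≈ 114,894.7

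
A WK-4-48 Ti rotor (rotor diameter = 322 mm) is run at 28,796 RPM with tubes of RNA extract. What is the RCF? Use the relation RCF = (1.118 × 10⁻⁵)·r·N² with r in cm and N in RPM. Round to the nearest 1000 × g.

r = 322 mm / 2 = 161 mm = 16.1 cm
RCF = 1.118 × 10⁻⁵ × r × N²
RCF = 1.118 × 10⁻⁵ × 16.1 × (28796)² = 1.118 × 10⁻⁵ × 16.1 × 829,209,616 ≈ 149,256.1 × g

≈ 149000 ×g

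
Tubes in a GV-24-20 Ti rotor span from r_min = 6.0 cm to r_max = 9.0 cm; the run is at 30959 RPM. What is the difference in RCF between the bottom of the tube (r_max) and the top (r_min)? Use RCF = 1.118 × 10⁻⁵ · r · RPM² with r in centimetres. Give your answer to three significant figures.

ΔRCF ≈ 32100 ×g

RCF_max = 1.118 × 10⁻⁵ × 9 × (30959)² = 1.118 × 10⁻⁵ × 9 × 958,459,681 ≈ 96,440.2 × g
RCF_min = 1.118 × 10⁻⁵ × 6 × (30959)² = 1.118 × 10⁻⁵ × 6 × 958,459,681 ≈ 64,293.5 × g
ΔRCF = 96,440.2 − 64,293.5 = 32,146.7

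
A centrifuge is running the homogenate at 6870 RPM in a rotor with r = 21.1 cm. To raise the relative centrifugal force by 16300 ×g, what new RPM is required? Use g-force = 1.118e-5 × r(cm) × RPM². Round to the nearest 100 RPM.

Current RCF = 1.118 × 10⁻⁵ × 21.1 × (6870)² = 1.118 × 10⁻⁵ × 21.1 × 47,196,900 ≈ 11,133.7 × g
Target RCF = 11,133.7 + 16,300 = 27,433.7 × g
N² = 27,433.7 / (23.5898 × 10⁻⁵) = 116,294,755
N ≈ √116,294,755 ≈ 10,784.0

N₂ ≈ 10800 RPM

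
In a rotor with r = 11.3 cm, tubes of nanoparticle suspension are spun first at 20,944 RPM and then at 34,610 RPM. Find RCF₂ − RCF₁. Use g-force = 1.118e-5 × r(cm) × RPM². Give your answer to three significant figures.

RCF₁ = 1.118 × 10⁻⁵ × 11.3 × (20944)² = 1.118 × 10⁻⁵ × 11.3 × 438,651,136 ≈ 55,416.6 × g
RCF₂ = 1.118 × 10⁻⁵ × 11.3 × (34610)² = 1.118 × 10⁻⁵ × 11.3 × 1,197,852,100 ≈ 151,329.4 × g
Increase = 151,329.4 − 55,416.6 = 95,912.8

≈ 95900 x g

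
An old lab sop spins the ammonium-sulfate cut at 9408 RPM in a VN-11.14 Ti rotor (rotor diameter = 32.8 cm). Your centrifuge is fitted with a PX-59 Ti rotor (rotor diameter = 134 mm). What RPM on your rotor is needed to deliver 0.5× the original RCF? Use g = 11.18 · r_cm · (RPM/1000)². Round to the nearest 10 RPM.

≈ 10410 RPM

Original rotor: r = 32.8 / 2 = 16.4 cm
RCF_original = 11.18 × 16.4 × (9.408)² = 11.18 × 16.4 × 88.510464 ≈ 16,228.6 × g
Target RCF = 0.5 × 16,228.6 ≈ 8,114.3 × g
Your rotor: r = 134 mm / 2 = 67 mm = 6.7 cm
8,114.3 = 11.18 × 6.7 × (N/1000)²
(N/1000)² = 8,114.3 / 74.906 = 108.3264
N = 1000 × √108.3264 ≈ 10,408.0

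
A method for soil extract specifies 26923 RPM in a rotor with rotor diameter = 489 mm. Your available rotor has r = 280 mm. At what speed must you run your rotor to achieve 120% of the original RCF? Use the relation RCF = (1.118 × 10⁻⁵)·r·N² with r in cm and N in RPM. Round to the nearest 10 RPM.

Original rotor: r = 489 mm / 2 = 244.5 mm = 24.45 cm
RCF_original = 1.118 × 10⁻⁵ × 24.45 × (26923)² = 1.118 × 10⁻⁵ × 24.45 × 724,847,929 ≈ 198,137.9 × g
Target RCF = 1.2 × 198,137.9 ≈ 237,765.5 × g
Your rotor: r = 280 mm = 28.0 cm
237,765.5 = 1.118 × 10⁻⁵ × 28 × N²
N² = 237,765.5 / (31.304 × 10⁻⁵) = 759,537,120
N ≈ √759,537,120 ≈ 27,559.7

27560 RPM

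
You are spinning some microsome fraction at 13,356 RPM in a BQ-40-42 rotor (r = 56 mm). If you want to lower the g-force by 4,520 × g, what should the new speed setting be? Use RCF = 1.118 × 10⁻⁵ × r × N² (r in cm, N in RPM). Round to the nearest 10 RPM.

N₂ ≈ 10300 RPM

r = 56 mm = 5.6 cm
Current RCF = 1.118 × 10⁻⁵ × 5.6 × (13356)² = 1.118 × 10⁻⁵ × 5.6 × 178,382,736 ≈ 11,168.2 × g
Target RCF = 11,168.2 − 4,520 = 6,648.2 × g
N² = 6,648.2 / (6.2608 × 10⁻⁵) = 106,187,708
N ≈ √106,187,708 ≈ 10,304.7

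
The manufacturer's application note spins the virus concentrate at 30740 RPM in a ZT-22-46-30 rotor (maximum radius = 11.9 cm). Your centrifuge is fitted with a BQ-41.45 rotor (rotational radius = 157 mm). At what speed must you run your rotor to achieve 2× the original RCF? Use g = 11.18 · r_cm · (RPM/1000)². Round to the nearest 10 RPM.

RCF = 11.18 × r × (N/1000)²
RCF_original = 11.18 × 11.9 × (30.74)² = 11.18 × 11.9 × 944.9476 ≈ 125,717.7 × g
Target RCF = 2 × 125,717.7 ≈ 251,435.4 × g
Your rotor: r = 157 mm = 15.7 cm
251,435.4 = 11.18 × 15.7 × (N/1000)²
(N/1000)² = 251,435.4 / 175.526 = 1432.468
N = 1000 × √1432.468 ≈ 37,848.0

≈ 37850 RPM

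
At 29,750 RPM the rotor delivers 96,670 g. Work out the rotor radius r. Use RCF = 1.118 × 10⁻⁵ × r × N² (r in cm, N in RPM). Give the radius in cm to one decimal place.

≈ 9.8 cm

96670 = 1.118 × 10⁻⁵ × r × (29750)²
r = 96670 / (1.118 × 10⁻⁵ × 885,062,500) = 96670 / 9894.999 ≈ 9.770 cm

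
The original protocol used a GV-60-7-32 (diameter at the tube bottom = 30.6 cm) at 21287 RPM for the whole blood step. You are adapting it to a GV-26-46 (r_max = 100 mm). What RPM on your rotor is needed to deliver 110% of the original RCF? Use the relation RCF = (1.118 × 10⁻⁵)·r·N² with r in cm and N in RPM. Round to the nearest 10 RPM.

27620 RPM

Original rotor: r = 30.6 / 2 = 15.3 cm
RCF_original = 1.118 × 10⁻⁵ × 15.3 × (21287)² = 1.118 × 10⁻⁵ × 15.3 × 453,136,369 ≈ 77,510.8 × g
Target RCF = 1.1 × 77,510.8 ≈ 85,261.9 × g
Your rotor: r = 100 mm = 10.0 cm
85,261.9 = 1.118 × 10⁻⁵ × 10 × N²
N² = 85,261.9 / (11.18 × 10⁻⁵) = 762,628,801
N ≈ √762,628,801 ≈ 27,615.7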